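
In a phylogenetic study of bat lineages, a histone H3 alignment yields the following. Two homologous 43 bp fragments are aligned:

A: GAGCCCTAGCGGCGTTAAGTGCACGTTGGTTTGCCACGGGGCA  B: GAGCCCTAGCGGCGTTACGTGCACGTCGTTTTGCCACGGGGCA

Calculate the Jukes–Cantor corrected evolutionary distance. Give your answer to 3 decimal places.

The sequences differ at 3 of 43 sites (18, 27, 29), so p = 3/43 ≈ 0.069767.
d = −(3/4) ln(1 − 4p/3) = −0.75 ln(1 − 0.093023) = −0.75 ln(0.906977)
  = −0.75 × (-0.097638) = 0.073229 substitutions/site.

0.073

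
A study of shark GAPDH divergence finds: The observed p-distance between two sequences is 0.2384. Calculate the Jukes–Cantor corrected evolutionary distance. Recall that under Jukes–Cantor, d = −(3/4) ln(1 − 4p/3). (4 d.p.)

0.2869

d = −(3/4) ln(1 − 4p/3) = −0.75 ln(1 − 0.317867) = −0.75 ln(0.682133)
  = −0.75 × (-0.382531) = 0.286898 substitutions/site.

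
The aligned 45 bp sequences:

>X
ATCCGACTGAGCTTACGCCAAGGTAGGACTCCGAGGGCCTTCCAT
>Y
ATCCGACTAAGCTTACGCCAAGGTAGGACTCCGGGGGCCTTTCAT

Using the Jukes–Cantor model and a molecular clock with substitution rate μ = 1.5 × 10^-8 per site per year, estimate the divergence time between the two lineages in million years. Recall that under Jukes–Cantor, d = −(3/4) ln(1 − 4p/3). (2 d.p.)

The sequences differ at 3 of 45 sites (9, 34, 42), so p = 3/45 ≈ 0.066667.
d = −(3/4) ln(1 − 4p/3) = −0.75 ln(1 − 0.088889) = −0.75 ln(0.911111)
  = −0.75 × (-0.093091) = 0.069818 substitutions/site.
Under a molecular clock d = 2μt, so t = d/(2μ) = 0.069818 / (2 × 1.5 × 10^-8) = 2.33 million years.

2.33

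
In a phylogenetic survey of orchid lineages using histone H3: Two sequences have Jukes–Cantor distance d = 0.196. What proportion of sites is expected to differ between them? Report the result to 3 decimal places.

0.172

p = (3/4)(1 − e^(−4d/3)) = 0.75 × (1 − e^(-0.261333)) = 0.75 × (1 − 0.770024) = 0.172482.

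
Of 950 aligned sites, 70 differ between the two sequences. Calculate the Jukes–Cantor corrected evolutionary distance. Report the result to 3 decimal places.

0.078

p = 70/950 ≈ 0.073684.
d = −(3/4) ln(1 − 4p/3) = −0.75 ln(1 − 0.098245) = −0.75 ln(0.901755)
  = −0.75 × (-0.103412) = 0.077559 substitutions/site.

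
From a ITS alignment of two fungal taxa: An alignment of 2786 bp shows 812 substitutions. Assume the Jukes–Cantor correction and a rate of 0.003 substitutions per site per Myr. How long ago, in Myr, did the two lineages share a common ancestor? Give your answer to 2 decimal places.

p = 812/2786 ≈ 0.291457.
d = −(3/4) ln(1 − 4p/3) = −0.75 ln(1 − 0.388609) = −0.75 ln(0.611391)
  = −0.75 × (-0.492019) = 0.369014 substitutions/site.
Under a molecular clock d = 2μt, so t = d/(2μ) = 0.369014 / (2 × 0.003) = 61.50 Myr.

61.50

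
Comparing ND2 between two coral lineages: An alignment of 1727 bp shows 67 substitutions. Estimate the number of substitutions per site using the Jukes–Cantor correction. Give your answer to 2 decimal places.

0.04

p = 67/1727 ≈ 0.038796.
d = −(3/4) ln(1 − 4p/3) = −0.75 ln(1 − 0.051728) = −0.75 ln(0.948272)
  = −0.75 × (-0.053114) = 0.039836 substitutions/site.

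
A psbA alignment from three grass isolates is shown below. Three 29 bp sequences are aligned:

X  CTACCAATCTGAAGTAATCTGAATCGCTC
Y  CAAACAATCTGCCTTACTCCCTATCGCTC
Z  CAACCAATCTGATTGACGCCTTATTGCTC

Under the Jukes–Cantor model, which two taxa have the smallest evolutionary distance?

X–Y: 9/29 differ, p = 0.310, d = 0.401.
X–Z: 10/29 differ, p = 0.345, d = 0.462.
Y–Z: 7/29 differ, p = 0.241, d = 0.291.
The smallest distance is between Y and Z.

Y and Z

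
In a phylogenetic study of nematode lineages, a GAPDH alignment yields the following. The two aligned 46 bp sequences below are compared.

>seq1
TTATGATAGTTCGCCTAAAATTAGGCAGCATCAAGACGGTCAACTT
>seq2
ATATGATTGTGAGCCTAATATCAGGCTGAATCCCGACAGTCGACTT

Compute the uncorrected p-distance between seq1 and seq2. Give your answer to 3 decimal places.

0.261

The sequences differ at 12 of 46 positions.
p = 12/46 = 0.260869… ≈ 0.261 (to 3 d.p.).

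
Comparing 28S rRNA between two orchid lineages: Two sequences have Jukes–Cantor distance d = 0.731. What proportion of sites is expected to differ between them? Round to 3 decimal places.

0.467

p = (3/4)(1 − e^(−4d/3)) = 0.75 × (1 − e^(-0.974667)) = 0.75 × (1 − 0.377318) = 0.467012.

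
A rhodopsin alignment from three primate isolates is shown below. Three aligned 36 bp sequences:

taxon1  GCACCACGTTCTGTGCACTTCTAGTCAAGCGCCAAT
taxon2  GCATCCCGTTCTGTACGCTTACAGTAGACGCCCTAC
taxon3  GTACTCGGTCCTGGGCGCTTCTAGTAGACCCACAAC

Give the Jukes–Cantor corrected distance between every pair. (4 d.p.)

taxon1–taxon2: 13/36 sites differ → p ≈ 0.361111, d = −0.75 ln(1 − 0.481481) = 0.492584 ≈ 0.4926.
taxon1–taxon3: 13/36 sites differ → p ≈ 0.361111, d = −0.75 ln(1 − 0.481481) = 0.492584 ≈ 0.4926.
taxon2–taxon3: 12/36 sites differ → p ≈ 0.333333, d = −0.75 ln(1 − 0.444444) = 0.440839 ≈ 0.4408.

d(taxon1,taxon2) = 0.4926, d(taxon1,taxon3) = 0.4926, d(taxon2,taxon3) = 0.4408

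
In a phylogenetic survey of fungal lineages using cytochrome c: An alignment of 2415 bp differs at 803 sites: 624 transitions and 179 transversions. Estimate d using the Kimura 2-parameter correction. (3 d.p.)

0.487

P = 624/2415 ≈ 0.258385 and Q = 179/2415 ≈ 0.07412.
Under the Kimura two-parameter model, d = −½ ln(1 − 2P − Q) − ¼ ln(1 − 2Q).
1 − 2P − Q = 0.40911, giving −½ ln(0.40911) = 0.446886.
1 − 2Q = 0.85176, giving −¼ ln(0.85176) = 0.040113.
d = 0.446886 + 0.040113 = 0.486999.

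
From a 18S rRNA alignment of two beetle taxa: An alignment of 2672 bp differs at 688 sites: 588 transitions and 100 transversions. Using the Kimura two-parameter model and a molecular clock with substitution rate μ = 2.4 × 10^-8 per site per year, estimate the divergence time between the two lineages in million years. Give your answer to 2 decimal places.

P = 588/2672 ≈ 0.22006 and Q = 100/2672 ≈ 0.037425.
Under the Kimura two-parameter model, d = −½ ln(1 − 2P − Q) − ¼ ln(1 − 2Q).
1 − 2P − Q = 0.522455, giving −½ ln(0.522455) = 0.324608.
1 − 2Q = 0.92515, giving −¼ ln(0.92515) = 0.019450.
d = 0.324608 + 0.019450 = 0.344058.
Under a molecular clock d = 2μt, so t = d/(2μ) = 0.344058 / (2 × 2.4 × 10^-8) = 7.17 million years.

7.17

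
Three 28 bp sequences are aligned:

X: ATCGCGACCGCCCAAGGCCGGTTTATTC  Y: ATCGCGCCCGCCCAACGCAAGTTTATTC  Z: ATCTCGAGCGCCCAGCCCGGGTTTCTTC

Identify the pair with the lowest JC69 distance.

X–Y: 4/28 differ, p = 0.143, d = 0.158.
X–Z: 7/28 differ, p = 0.250, d = 0.304.
Y–Z: 8/28 differ, p = 0.286, d = 0.360.
The smallest distance is between X and Y.

X and Y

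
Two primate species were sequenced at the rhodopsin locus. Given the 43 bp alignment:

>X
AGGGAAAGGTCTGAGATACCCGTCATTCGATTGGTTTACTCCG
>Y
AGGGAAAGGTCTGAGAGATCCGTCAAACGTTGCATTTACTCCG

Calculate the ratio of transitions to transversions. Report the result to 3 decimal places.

Transitions are A↔G and C↔T; transversions are all other mismatches.
Transitions: 2. Transversions: 6.
R = 2/6 = 0.333333… ≈ 0.333 (to 3 d.p.).

0.333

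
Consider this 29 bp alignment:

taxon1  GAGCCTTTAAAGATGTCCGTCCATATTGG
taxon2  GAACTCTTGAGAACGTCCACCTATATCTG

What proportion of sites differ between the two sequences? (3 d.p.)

The sequences differ at 12 of 29 positions.
p = 12/29 = 0.413793… ≈ 0.414 (to 3 d.p.).

0.414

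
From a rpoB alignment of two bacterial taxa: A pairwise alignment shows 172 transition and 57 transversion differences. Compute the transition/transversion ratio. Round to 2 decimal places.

R = 172/57 = 3.017543… ≈ 3.02 (to 2 d.p.).

3.02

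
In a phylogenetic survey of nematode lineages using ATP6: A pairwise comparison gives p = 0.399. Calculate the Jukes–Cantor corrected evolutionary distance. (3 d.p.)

0.569

d = −(3/4) ln(1 − 4p/3) = −0.75 ln(1 − 0.532) = −0.75 ln(0.468)
  = −0.75 × (-0.759287) = 0.569465 substitutions/site.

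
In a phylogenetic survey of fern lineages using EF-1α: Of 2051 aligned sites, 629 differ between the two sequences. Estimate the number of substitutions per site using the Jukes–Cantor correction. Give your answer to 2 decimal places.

p = 629/2051 ≈ 0.30668.
d = −(3/4) ln(1 − 4p/3) = −0.75 ln(1 − 0.408907) = −0.75 ln(0.591093)
  = −0.75 × (-0.525782) = 0.394337 substitutions/site.

0.39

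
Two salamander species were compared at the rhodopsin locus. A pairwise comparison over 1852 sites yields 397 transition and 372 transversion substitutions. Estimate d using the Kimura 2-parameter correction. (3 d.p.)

P = 397/1852 ≈ 0.214363 and Q = 372/1852 ≈ 0.200864.
Under the Kimura two-parameter model, d = −½ ln(1 − 2P − Q) − ¼ ln(1 − 2Q).
1 − 2P − Q = 0.37041, giving −½ ln(0.37041) = 0.496572.
1 − 2Q = 0.598272, giving −¼ ln(0.598272) = 0.128427.
d = 0.496572 + 0.128427 = 0.624999.

0.625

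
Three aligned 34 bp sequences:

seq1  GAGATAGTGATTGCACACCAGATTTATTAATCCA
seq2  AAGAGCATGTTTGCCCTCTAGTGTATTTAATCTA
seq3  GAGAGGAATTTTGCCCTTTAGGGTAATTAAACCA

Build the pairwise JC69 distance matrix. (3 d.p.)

seq1–seq2: 13/34 sites differ → p ≈ 0.382353, d = −0.75 ln(1 − 0.509804) = 0.534712 ≈ 0.535.
seq1–seq3: 14/34 sites differ → p ≈ 0.411765, d = −0.75 ln(1 − 0.54902) = 0.597249 ≈ 0.597.
seq2–seq3: 9/34 sites differ → p ≈ 0.264706, d = −0.75 ln(1 − 0.352941) = 0.326488 ≈ 0.326.

d(seq1,seq2) = 0.535, d(seq1,seq3) = 0.597, d(seq2,seq3) = 0.326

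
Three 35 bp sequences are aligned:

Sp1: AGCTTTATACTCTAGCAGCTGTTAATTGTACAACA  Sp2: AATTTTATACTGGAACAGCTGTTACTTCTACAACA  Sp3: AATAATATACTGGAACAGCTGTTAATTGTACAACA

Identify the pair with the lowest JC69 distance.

Sp1–Sp2: 7/35 differ, p = 0.200, d = 0.233.
Sp1–Sp3: 7/35 differ, p = 0.200, d = 0.233.
Sp2–Sp3: 4/35 differ, p = 0.114, d = 0.124.
The smallest distance is between Sp2 and Sp3.

Sp2 and Sp3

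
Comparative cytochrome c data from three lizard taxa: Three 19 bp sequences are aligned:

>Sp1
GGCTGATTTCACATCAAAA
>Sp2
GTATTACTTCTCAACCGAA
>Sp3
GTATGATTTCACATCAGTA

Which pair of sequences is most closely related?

Sp1–Sp2: 8/19 differ, p = 0.421, d = 0.618.
Sp1–Sp3: 4/19 differ, p = 0.211, d = 0.247.
Sp2–Sp3: 6/19 differ, p = 0.316, d = 0.410.
The smallest distance is between Sp1 and Sp3.

Sp1 and Sp3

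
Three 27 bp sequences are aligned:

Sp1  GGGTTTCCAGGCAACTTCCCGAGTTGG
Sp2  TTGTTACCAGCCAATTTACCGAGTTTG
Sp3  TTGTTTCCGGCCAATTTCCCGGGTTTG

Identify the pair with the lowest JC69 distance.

Sp1–Sp2: 7/27 differ, p = 0.259, d = 0.318.
Sp1–Sp3: 7/27 differ, p = 0.259, d = 0.318.
Sp2–Sp3: 4/27 differ, p = 0.148, d = 0.165.
The smallest distance is between Sp2 and Sp3.

Sp2 and Sp3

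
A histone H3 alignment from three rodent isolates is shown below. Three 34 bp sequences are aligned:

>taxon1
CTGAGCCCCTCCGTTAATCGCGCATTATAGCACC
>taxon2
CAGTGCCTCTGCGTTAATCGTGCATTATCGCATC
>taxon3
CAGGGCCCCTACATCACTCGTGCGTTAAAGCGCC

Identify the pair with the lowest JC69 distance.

taxon1 and taxon2

taxon1–taxon2: 7/34 differ, p = 0.206, d = 0.241.
taxon1–taxon3: 10/34 differ, p = 0.294, d = 0.373.
taxon2–taxon3: 11/34 differ, p = 0.324, d = 0.423.
The smallest distance is between taxon1 and taxon2.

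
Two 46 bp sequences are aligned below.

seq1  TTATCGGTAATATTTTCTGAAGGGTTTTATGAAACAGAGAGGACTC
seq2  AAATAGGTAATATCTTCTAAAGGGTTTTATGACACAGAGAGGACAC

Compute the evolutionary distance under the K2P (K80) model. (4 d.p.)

Of 46 sites, 2 differences are transitions and 5 are transversions, so P = 2/46 ≈ 0.043478 and Q = 5/46 ≈ 0.108696.
Under the Kimura two-parameter model, d = −½ ln(1 − 2P − Q) − ¼ ln(1 − 2Q).
1 − 2P − Q = 0.804348, giving −½ ln(0.804348) = 0.108862.
1 − 2Q = 0.782608, giving −¼ ln(0.782608) = 0.061281.
d = 0.108862 + 0.061281 = 0.170143.

0.1701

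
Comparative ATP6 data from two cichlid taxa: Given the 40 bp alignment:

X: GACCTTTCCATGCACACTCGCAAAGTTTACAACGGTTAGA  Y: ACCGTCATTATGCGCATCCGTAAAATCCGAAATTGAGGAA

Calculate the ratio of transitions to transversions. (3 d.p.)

Transitions are A↔G and C↔T; transversions are all other mismatches.
Transitions: 15. Transversions: 7.
R = 15/7 = 2.142857… ≈ 2.143 (to 3 d.p.).

2.143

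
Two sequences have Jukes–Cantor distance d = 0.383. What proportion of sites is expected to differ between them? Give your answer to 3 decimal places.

p = (3/4)(1 − e^(−4d/3)) = 0.75 × (1 − e^(-0.510667)) = 0.75 × (1 − 0.600095) = 0.299929.

0.300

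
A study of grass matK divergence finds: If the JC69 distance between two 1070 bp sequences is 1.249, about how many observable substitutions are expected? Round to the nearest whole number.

Invert JC69: p = (3/4)(1 − e^(−4d/3)) = 0.75 × (1 − e^(-1.665333)) = 0.75 × (1 − 0.189128) = 0.608154.
Expected differing sites = pL ≈ 0.608154 × 1070 = 650.72478 ≈ 651.

651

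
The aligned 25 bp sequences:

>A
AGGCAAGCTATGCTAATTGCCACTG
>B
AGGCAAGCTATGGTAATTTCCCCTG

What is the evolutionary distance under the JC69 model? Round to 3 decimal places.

The sequences differ at 3 of 25 sites (13, 19, 22), so p = 3/25 = 0.12.
d = −(3/4) ln(1 − 4p/3) = −0.75 ln(1 − 0.16) = −0.75 ln(0.84)
  = −0.75 × (-0.174353) = 0.130765 substitutions/site.

0.131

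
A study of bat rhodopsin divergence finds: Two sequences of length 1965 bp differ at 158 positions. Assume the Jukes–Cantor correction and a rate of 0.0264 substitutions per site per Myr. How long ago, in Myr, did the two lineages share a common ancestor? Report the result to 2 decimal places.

1.61

p = 158/1965 ≈ 0.080407.
d = −(3/4) ln(1 − 4p/3) = −0.75 ln(1 − 0.107209) = −0.75 ln(0.892791)
  = −0.75 × (-0.113403) = 0.085052 substitutions/site.
Under a molecular clock d = 2μt, so t = d/(2μ) = 0.085052 / (2 × 0.0264) = 1.61 Myr.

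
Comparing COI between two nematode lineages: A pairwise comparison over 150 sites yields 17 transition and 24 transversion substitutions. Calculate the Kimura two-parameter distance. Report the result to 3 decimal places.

0.341

P = 17/150 ≈ 0.113333 and Q = 24/150 = 0.16.
Under the Kimura two-parameter model, d = −½ ln(1 − 2P − Q) − ¼ ln(1 − 2Q).
1 − 2P − Q = 0.613334, giving −½ ln(0.613334) = 0.244423.
1 − 2Q = 0.68, giving −¼ ln(0.68) = 0.096416.
d = 0.244423 + 0.096416 = 0.340839.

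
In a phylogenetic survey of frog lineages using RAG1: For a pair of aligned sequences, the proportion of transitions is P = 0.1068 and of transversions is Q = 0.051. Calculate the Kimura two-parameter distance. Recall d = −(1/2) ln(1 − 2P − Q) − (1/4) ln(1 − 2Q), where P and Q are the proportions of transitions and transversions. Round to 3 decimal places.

0.181

Under the Kimura two-parameter model, d = −½ ln(1 − 2P − Q) − ¼ ln(1 − 2Q).
1 − 2P − Q = 0.7354, giving −½ ln(0.7354) = 0.153670.
1 − 2Q = 0.898, giving −¼ ln(0.898) = 0.026896.
d = 0.153670 + 0.026896 = 0.180566.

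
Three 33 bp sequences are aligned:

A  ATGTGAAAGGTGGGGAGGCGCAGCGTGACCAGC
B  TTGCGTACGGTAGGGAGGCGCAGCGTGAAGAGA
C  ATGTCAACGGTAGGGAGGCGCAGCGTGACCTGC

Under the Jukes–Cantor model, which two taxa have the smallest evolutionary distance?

A and C

A–B: 8/33 differ, p = 0.242, d = 0.293.
A–C: 4/33 differ, p = 0.121, d = 0.132.
B–C: 8/33 differ, p = 0.242, d = 0.293.
The smallest distance is between A and C.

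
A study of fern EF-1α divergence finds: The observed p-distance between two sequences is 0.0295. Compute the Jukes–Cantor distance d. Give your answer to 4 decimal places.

d = −(3/4) ln(1 − 4p/3) = −0.75 ln(1 − 0.039333) = −0.75 ln(0.960667)
  = −0.75 × (-0.040127) = 0.030095 substitutions/site.

0.0301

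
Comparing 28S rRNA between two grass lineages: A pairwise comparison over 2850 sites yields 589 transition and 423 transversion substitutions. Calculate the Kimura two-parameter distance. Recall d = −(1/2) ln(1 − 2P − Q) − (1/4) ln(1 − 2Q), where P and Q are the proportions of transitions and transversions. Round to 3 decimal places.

P = 589/2850 ≈ 0.206667 and Q = 423/2850 ≈ 0.148421.
Under the Kimura two-parameter model, d = −½ ln(1 − 2P − Q) − ¼ ln(1 − 2Q).
1 − 2P − Q = 0.438245, giving −½ ln(0.438245) = 0.412489.
1 − 2Q = 0.703158, giving −¼ ln(0.703158) = 0.088043.
d = 0.412489 + 0.088043 = 0.500532.

0.501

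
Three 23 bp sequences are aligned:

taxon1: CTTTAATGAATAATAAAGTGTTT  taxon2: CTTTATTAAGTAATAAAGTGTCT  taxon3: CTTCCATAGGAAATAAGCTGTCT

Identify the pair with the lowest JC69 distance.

taxon1–taxon2: 4/23 differ, p = 0.174, d = 0.198.
taxon1–taxon3: 9/23 differ, p = 0.391, d = 0.553.
taxon2–taxon3: 7/23 differ, p = 0.304, d = 0.390.
The smallest distance is between taxon1 and taxon2.

taxon1 and taxon2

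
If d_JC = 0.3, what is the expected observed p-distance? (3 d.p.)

0.247

p = (3/4)(1 − e^(−4d/3)) = 0.75 × (1 − e^(-0.4)) = 0.75 × (1 − 0.670320) = 0.247260.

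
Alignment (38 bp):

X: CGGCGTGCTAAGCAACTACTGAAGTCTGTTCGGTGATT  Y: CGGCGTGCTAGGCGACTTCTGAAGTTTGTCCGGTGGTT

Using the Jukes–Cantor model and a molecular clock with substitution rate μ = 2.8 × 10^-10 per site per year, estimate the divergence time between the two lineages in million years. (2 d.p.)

316.59

The sequences differ at 6 of 38 sites (11, 14, 18, 26, 30, 36), so p = 6/38 ≈ 0.157895.
d = −(3/4) ln(1 − 4p/3) = −0.75 ln(1 − 0.210527) = −0.75 ln(0.789473)
  = −0.75 × (-0.236390) = 0.177293 substitutions/site.
Under a molecular clock d = 2μt, so t = d/(2μ) = 0.177293 / (2 × 2.8 × 10^-10) = 316.59 million years.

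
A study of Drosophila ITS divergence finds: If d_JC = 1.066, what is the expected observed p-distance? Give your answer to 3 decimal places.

0.569

p = (3/4)(1 − e^(−4d/3)) = 0.75 × (1 − e^(-1.421333)) = 0.75 × (1 − 0.241392) = 0.568956.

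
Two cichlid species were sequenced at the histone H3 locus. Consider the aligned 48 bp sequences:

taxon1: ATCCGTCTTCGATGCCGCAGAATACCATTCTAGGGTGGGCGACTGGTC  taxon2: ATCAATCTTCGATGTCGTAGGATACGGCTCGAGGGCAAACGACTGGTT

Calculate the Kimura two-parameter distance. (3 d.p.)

Of 48 sites, 11 differences are transitions and 3 are transversions, so P = 11/48 ≈ 0.229167 and Q = 3/48 = 0.0625.
Under the Kimura two-parameter model, d = −½ ln(1 − 2P − Q) − ¼ ln(1 − 2Q).
1 − 2P − Q = 0.479166, giving −½ ln(0.479166) = 0.367854.
1 − 2Q = 0.875, giving −¼ ln(0.875) = 0.033383.
d = 0.367854 + 0.033383 = 0.401237.

0.401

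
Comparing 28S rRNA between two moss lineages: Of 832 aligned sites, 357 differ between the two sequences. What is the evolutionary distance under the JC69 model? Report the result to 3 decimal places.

0.637

p = 357/832 ≈ 0.429087.
d = −(3/4) ln(1 − 4p/3) = −0.75 ln(1 − 0.572116) = −0.75 ln(0.427884)
  = −0.75 × (-0.848903) = 0.636677 substitutions/site.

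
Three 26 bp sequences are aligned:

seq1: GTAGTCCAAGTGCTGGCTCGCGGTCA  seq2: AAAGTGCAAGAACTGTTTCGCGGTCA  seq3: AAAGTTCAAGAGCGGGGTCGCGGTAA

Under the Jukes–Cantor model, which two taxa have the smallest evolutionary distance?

seq2 and seq3

seq1–seq2: 7/26 differ, p = 0.269, d = 0.334.
seq1–seq3: 7/26 differ, p = 0.269, d = 0.334.
seq2–seq3: 6/26 differ, p = 0.231, d = 0.276.
The smallest distance is between seq2 and seq3.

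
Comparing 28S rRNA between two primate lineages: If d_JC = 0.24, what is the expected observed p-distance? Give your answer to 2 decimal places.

0.21

p = (3/4)(1 − e^(−4d/3)) = 0.75 × (1 − e^(-0.32)) = 0.75 × (1 − 0.726149) = 0.205388.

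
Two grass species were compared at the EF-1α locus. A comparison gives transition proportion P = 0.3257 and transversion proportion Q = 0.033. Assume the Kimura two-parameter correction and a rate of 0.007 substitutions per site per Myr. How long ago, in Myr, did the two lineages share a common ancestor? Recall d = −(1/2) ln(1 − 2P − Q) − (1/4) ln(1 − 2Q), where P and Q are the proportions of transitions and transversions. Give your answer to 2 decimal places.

42.41

Under the Kimura two-parameter model, d = −½ ln(1 − 2P − Q) − ¼ ln(1 − 2Q).
1 − 2P − Q = 0.3156, giving −½ ln(0.3156) = 0.576640.
1 − 2Q = 0.934, giving −¼ ln(0.934) = 0.017070.
d = 0.576640 + 0.017070 = 0.593710.
Under a molecular clock d = 2μt, so t = d/(2μ) = 0.593710 / (2 × 0.007) = 42.41 Myr.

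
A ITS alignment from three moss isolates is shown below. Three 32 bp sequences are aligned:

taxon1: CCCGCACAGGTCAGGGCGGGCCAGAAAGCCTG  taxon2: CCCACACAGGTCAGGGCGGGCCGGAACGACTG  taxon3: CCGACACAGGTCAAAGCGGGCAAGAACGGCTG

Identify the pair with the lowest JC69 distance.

taxon1–taxon2: 4/32 differ, p = 0.125, d = 0.137.
taxon1–taxon3: 7/32 differ, p = 0.219, d = 0.259.
taxon2–taxon3: 6/32 differ, p = 0.188, d = 0.216.
The smallest distance is between taxon1 and taxon2.

taxon1 and taxon2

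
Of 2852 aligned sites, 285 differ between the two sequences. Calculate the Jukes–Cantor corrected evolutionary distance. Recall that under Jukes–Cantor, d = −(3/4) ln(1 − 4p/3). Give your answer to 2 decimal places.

p = 285/2852 ≈ 0.09993.
d = −(3/4) ln(1 − 4p/3) = −0.75 ln(1 − 0.13324) = −0.75 ln(0.86676)
  = −0.75 × (-0.142993) = 0.107245 substitutions/site.

0.11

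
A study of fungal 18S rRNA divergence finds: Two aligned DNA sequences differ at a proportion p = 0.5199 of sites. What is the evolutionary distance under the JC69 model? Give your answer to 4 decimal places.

0.8862

d = −(3/4) ln(1 − 4p/3) = −0.75 ln(1 − 0.6932) = −0.75 ln(0.3068)
  = −0.75 × (-1.181559) = 0.886169 substitutions/site.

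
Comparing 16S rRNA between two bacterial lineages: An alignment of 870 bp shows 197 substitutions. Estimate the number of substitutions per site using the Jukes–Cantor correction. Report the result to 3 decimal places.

p = 197/870 ≈ 0.226437.
d = −(3/4) ln(1 − 4p/3) = −0.75 ln(1 − 0.301916) = −0.75 ln(0.698084)
  = −0.75 × (-0.359416) = 0.269562 substitutions/site.

0.270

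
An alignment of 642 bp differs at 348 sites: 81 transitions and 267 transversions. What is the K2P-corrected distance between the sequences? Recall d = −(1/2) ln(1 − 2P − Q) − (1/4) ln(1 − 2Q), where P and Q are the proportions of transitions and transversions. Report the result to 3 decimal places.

0.997

P = 81/642 ≈ 0.126168 and Q = 267/642 ≈ 0.415888.
Under the Kimura two-parameter model, d = −½ ln(1 − 2P − Q) − ¼ ln(1 − 2Q).
1 − 2P − Q = 0.331776, giving −½ ln(0.331776) = 0.551648.
1 − 2Q = 0.168224, giving −¼ ln(0.168224) = 0.445615.
d = 0.551648 + 0.445615 = 0.997263.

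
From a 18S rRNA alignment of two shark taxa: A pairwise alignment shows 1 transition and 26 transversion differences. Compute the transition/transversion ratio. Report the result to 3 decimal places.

0.038

R = 1/26 = 0.038461… ≈ 0.038 (to 3 d.p.).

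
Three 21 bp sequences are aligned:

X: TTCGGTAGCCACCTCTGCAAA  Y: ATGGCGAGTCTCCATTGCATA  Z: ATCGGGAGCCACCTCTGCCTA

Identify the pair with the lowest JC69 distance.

X and Z

X–Y: 9/21 differ, p = 0.429, d = 0.635.
X–Z: 4/21 differ, p = 0.190, d = 0.220.
Y–Z: 7/21 differ, p = 0.333, d = 0.441.
The smallest distance is between X and Z.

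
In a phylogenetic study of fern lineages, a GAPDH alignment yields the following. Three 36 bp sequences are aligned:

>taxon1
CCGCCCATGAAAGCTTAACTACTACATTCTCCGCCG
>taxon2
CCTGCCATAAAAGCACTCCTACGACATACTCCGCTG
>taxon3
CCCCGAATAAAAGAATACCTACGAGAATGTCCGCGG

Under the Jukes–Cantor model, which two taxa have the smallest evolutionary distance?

taxon1–taxon2: 10/36 differ, p = 0.278, d = 0.347.
taxon1–taxon3: 12/36 differ, p = 0.333, d = 0.441.
taxon2–taxon3: 12/36 differ, p = 0.333, d = 0.441.
The smallest distance is between taxon1 and taxon2.

taxon1 and taxon2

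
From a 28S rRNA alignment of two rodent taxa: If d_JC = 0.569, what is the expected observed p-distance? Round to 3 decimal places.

p = (3/4)(1 − e^(−4d/3)) = 0.75 × (1 − e^(-0.758667)) = 0.75 × (1 − 0.468290) = 0.398783.

0.399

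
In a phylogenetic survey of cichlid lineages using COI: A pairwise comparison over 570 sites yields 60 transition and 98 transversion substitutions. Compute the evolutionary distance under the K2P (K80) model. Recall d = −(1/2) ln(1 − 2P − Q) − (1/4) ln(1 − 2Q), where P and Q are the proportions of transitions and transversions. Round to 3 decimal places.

0.346

P = 60/570 ≈ 0.105263 and Q = 98/570 ≈ 0.17193.
Under the Kimura two-parameter model, d = −½ ln(1 − 2P − Q) − ¼ ln(1 − 2Q).
1 − 2P − Q = 0.617544, giving −½ ln(0.617544) = 0.241002.
1 − 2Q = 0.65614, giving −¼ ln(0.65614) = 0.105345.
d = 0.241002 + 0.105345 = 0.346347.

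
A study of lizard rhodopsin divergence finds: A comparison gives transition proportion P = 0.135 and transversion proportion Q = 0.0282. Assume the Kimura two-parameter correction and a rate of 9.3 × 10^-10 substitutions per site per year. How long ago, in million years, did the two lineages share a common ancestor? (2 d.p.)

Under the Kimura two-parameter model, d = −½ ln(1 − 2P − Q) − ¼ ln(1 − 2Q).
1 − 2P − Q = 0.7018, giving −½ ln(0.7018) = 0.177053.
1 − 2Q = 0.9436, giving −¼ ln(0.9436) = 0.014513.
d = 0.177053 + 0.014513 = 0.191566.
Under a molecular clock d = 2μt, so t = d/(2μ) = 0.191566 / (2 × 9.3 × 10^-10) = 102.99 million years.

102.99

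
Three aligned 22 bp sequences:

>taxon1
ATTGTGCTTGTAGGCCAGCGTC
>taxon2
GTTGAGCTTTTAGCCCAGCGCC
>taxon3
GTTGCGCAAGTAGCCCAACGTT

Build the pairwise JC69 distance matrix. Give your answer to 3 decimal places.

d(taxon1,taxon2) = 0.271, d(taxon1,taxon3) = 0.414, d(taxon2,taxon3) = 0.414

taxon1–taxon2: 5/22 sites differ → p ≈ 0.227273, d = −0.75 ln(1 − 0.303031) = 0.270761 ≈ 0.271.
taxon1–taxon3: 7/22 sites differ → p ≈ 0.318182, d = −0.75 ln(1 − 0.424243) = 0.414052 ≈ 0.414.
taxon2–taxon3: 7/22 sites differ → p ≈ 0.318182, d = −0.75 ln(1 − 0.424243) = 0.414052 ≈ 0.414.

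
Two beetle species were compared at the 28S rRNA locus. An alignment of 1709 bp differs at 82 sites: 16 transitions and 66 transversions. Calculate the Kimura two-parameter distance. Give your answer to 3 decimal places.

P = 16/1709 ≈ 0.009362 and Q = 66/1709 ≈ 0.038619.
Under the Kimura two-parameter model, d = −½ ln(1 − 2P − Q) − ¼ ln(1 − 2Q).
1 − 2P − Q = 0.942657, giving −½ ln(0.942657) = 0.029526.
1 − 2Q = 0.922762, giving −¼ ln(0.922762) = 0.020096.
d = 0.029526 + 0.020096 = 0.049622.

0.050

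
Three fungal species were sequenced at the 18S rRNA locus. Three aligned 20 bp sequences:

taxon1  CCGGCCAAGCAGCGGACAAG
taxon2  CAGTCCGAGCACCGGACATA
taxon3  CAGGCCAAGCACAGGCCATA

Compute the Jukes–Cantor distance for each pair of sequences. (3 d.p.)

d(taxon1,taxon2) = 0.383, d(taxon1,taxon3) = 0.383, d(taxon2,taxon3) = 0.233

taxon1–taxon2: 6/20 sites differ → p = 0.3, d = −0.75 ln(1 − 0.4) = 0.383119 ≈ 0.383.
taxon1–taxon3: 6/20 sites differ → p = 0.3, d = −0.75 ln(1 − 0.4) = 0.383119 ≈ 0.383.
taxon2–taxon3: 4/20 sites differ → p = 0.2, d = −0.75 ln(1 − 0.266667) = 0.232617 ≈ 0.233.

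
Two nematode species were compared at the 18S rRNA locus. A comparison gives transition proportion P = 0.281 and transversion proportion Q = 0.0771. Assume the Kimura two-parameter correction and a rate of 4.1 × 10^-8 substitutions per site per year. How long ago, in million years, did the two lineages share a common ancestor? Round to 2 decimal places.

6.72

Under the Kimura two-parameter model, d = −½ ln(1 − 2P − Q) − ¼ ln(1 − 2Q).
1 − 2P − Q = 0.3609, giving −½ ln(0.3609) = 0.509577.
1 − 2Q = 0.8458, giving −¼ ln(0.8458) = 0.041868.
d = 0.509577 + 0.041868 = 0.551445.
Under a molecular clock d = 2μt, so t = d/(2μ) = 0.551445 / (2 × 4.1 × 10^-8) = 6.72 million years.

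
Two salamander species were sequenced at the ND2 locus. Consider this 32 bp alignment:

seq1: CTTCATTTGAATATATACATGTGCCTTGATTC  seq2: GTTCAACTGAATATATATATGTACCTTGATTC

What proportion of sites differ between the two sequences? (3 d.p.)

The sequences differ at 5 of 32 positions (sites 1, 6, 7, 18, 23).
p = 5/32 = 0.15625 ≈ 0.156 (to 3 d.p.).

0.156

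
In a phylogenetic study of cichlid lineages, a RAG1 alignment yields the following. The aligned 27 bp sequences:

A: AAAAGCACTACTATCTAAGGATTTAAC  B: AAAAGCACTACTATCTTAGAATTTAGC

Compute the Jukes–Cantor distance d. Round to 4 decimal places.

The sequences differ at 3 of 27 sites (17, 20, 26), so p = 3/27 ≈ 0.111111.
d = −(3/4) ln(1 − 4p/3) = −0.75 ln(1 − 0.148148) = −0.75 ln(0.851852)
  = −0.75 × (-0.160342) = 0.120257 substitutions/site.

0.1203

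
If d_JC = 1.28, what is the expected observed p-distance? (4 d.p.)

0.6139

p = (3/4)(1 − e^(−4d/3)) = 0.75 × (1 − e^(-1.706667)) = 0.75 × (1 − 0.181470) = 0.613898.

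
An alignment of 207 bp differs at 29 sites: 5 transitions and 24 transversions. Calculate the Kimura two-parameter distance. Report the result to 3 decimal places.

P = 5/207 ≈ 0.024155 and Q = 24/207 ≈ 0.115942.
Under the Kimura two-parameter model, d = −½ ln(1 − 2P − Q) − ¼ ln(1 − 2Q).
1 − 2P − Q = 0.835748, giving −½ ln(0.835748) = 0.089714.
1 − 2Q = 0.768116, giving −¼ ln(0.768116) = 0.065954.
d = 0.089714 + 0.065954 = 0.155668.

0.156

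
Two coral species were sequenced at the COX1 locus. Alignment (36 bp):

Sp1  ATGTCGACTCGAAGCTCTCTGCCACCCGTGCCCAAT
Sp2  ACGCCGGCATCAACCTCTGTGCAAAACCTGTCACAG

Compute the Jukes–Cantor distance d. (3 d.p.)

The sequences differ at 16 of 36 sites, so p = 16/36 ≈ 0.444444.
d = −(3/4) ln(1 − 4p/3) = −0.75 ln(1 − 0.592592) = −0.75 ln(0.407408)
  = −0.75 × (-0.897940) = 0.673455 substitutions/site.

0.673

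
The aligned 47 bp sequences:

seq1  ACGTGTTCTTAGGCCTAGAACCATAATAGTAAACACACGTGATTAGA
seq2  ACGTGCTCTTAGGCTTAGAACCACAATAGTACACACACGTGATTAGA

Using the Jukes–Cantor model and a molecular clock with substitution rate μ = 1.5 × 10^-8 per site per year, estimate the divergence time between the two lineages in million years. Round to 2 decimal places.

The sequences differ at 4 of 47 sites (6, 15, 24, 32), so p = 4/47 ≈ 0.085106.
d = −(3/4) ln(1 − 4p/3) = −0.75 ln(1 − 0.113475) = −0.75 ln(0.886525)
  = −0.75 × (-0.120446) = 0.090335 substitutions/site.
Under a molecular clock d = 2μt, so t = d/(2μ) = 0.090335 / (2 × 1.5 × 10^-8) = 3.01 million years.

3.01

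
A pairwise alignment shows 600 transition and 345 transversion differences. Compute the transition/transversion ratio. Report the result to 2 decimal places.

R = 600/345 = 1.739130… ≈ 1.74 (to 2 d.p.).

1.74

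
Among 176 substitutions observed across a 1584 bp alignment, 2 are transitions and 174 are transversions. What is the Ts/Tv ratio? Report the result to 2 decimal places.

0.01

R = 2/174 = 0.011494… ≈ 0.01 (to 2 d.p.).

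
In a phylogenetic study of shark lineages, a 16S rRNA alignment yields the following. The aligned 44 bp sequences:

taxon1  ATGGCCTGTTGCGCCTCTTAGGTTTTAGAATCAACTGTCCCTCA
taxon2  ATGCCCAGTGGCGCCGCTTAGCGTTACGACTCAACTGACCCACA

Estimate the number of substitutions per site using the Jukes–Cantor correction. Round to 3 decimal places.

0.304

The sequences differ at 11 of 44 sites, so p = 11/44 = 0.25.
d = −(3/4) ln(1 − 4p/3) = −0.75 ln(1 − 0.333333) = −0.75 ln(0.666667)
  = −0.75 × (-0.405465) = 0.304099 substitutions/site.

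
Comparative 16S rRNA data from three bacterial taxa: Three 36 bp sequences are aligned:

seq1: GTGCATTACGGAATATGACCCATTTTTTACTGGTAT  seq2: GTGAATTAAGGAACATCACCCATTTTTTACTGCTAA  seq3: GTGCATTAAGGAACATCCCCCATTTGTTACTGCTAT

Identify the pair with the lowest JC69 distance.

seq1–seq2: 6/36 differ, p = 0.167, d = 0.188.
seq1–seq3: 6/36 differ, p = 0.167, d = 0.188.
seq2–seq3: 4/36 differ, p = 0.111, d = 0.120.
The smallest distance is between seq2 and seq3.

seq2 and seq3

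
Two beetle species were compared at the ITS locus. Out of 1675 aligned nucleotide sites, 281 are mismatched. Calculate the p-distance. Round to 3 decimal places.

0.168

p = 281/1675 = 0.167761… ≈ 0.168 (to 3 d.p.).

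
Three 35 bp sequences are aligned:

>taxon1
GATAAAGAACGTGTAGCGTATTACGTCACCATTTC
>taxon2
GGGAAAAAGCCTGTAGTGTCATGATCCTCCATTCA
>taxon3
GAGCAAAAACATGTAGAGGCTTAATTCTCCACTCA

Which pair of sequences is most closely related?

taxon2 and taxon3

taxon1–taxon2: 15/35 differ, p = 0.429, d = 0.635.
taxon1–taxon3: 13/35 differ, p = 0.371, d = 0.513.
taxon2–taxon3: 10/35 differ, p = 0.286, d = 0.360.
The smallest distance is between taxon2 and taxon3.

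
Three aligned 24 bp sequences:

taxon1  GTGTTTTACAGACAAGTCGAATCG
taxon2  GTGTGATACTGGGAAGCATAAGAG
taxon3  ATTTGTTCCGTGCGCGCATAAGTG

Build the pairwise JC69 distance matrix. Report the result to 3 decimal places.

d(taxon1,taxon2) = 0.608, d(taxon1,taxon3) = 1.128, d(taxon2,taxon3) = 0.608

taxon1–taxon2: 10/24 sites differ → p ≈ 0.416667, d = −0.75 ln(1 − 0.555556) = 0.608198 ≈ 0.608.
taxon1–taxon3: 14/24 sites differ → p ≈ 0.583333, d = −0.75 ln(1 − 0.777777) = 1.128055 ≈ 1.128.
taxon2–taxon3: 10/24 sites differ → p ≈ 0.416667, d = −0.75 ln(1 − 0.555556) = 0.608198 ≈ 0.608.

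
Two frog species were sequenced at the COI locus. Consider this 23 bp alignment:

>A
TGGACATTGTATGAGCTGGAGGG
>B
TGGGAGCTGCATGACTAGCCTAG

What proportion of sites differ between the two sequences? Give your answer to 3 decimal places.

The sequences differ at 12 of 23 positions.
p = 12/23 = 0.521739… ≈ 0.522 (to 3 d.p.).

0.522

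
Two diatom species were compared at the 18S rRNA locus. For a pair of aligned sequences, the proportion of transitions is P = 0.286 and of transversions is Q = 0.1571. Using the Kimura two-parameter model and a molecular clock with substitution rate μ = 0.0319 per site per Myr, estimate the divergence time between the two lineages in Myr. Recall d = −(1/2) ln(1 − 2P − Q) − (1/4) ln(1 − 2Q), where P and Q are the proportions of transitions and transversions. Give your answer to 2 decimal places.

11.71

Under the Kimura two-parameter model, d = −½ ln(1 − 2P − Q) − ¼ ln(1 − 2Q).
1 − 2P − Q = 0.2709, giving −½ ln(0.2709) = 0.653003.
1 − 2Q = 0.6858, giving −¼ ln(0.6858) = 0.094292.
d = 0.653003 + 0.094292 = 0.747295.
Under a molecular clock d = 2μt, so t = d/(2μ) = 0.747295 / (2 × 0.0319) = 11.71 Myr.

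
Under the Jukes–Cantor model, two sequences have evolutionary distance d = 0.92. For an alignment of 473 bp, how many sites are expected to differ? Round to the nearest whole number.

Invert JC69: p = (3/4)(1 − e^(−4d/3)) = 0.75 × (1 − e^(-1.226667)) = 0.75 × (1 − 0.293268) = 0.530049.
Expected differing sites = pL ≈ 0.530049 × 473 = 250.713177 ≈ 251.

251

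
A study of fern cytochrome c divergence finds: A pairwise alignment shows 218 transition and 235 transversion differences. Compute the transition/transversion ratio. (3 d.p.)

R = 218/235 = 0.927659… ≈ 0.928 (to 3 d.p.).

0.928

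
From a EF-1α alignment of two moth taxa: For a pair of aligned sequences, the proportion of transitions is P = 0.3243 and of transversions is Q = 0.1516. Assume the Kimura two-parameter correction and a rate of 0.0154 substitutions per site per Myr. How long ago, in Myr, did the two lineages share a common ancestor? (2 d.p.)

Under the Kimura two-parameter model, d = −½ ln(1 − 2P − Q) − ¼ ln(1 − 2Q).
1 − 2P − Q = 0.1998, giving −½ ln(0.1998) = 0.805219.
1 − 2Q = 0.6968, giving −¼ ln(0.6968) = 0.090314.
d = 0.805219 + 0.090314 = 0.895533.
Under a molecular clock d = 2μt, so t = d/(2μ) = 0.895533 / (2 × 0.0154) = 29.08 Myr.

29.08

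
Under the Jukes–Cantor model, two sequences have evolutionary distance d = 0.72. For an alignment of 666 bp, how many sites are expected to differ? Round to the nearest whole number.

308

Invert JC69: p = (3/4)(1 − e^(−4d/3)) = 0.75 × (1 − e^(-0.96)) = 0.75 × (1 − 0.382893) = 0.462830.
Expected differing sites = pL ≈ 0.462830 × 666 = 308.24478 ≈ 308.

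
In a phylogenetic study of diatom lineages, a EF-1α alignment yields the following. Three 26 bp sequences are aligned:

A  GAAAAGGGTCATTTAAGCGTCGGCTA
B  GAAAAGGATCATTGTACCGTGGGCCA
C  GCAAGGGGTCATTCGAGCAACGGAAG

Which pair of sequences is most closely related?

A and B

A–B: 6/26 differ, p = 0.231, d = 0.276.
A–C: 9/26 differ, p = 0.346, d = 0.464.
B–C: 12/26 differ, p = 0.462, d = 0.717.
The smallest distance is between A and B.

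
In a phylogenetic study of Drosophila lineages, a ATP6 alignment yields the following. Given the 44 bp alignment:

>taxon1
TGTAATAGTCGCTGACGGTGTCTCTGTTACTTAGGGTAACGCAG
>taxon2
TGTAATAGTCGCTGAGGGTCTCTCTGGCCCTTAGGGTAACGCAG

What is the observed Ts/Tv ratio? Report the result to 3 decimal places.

Transitions are A↔G and C↔T; transversions are all other mismatches.
Transitions: 1. Transversions: 4.
R = 1/4 = 0.250.

0.250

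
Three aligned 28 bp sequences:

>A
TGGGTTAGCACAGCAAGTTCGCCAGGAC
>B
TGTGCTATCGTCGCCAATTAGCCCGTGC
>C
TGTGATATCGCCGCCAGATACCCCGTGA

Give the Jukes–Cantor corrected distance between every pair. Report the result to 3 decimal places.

A–B: 12/28 sites differ → p ≈ 0.428571, d = −0.75 ln(1 − 0.571428) = 0.635472 ≈ 0.635.
A–C: 13/28 sites differ → p ≈ 0.464286, d = −0.75 ln(1 − 0.619048) = 0.723811 ≈ 0.724.
B–C: 6/28 sites differ → p ≈ 0.214286, d = −0.75 ln(1 − 0.285715) = 0.252355 ≈ 0.252.

d(A,B) = 0.635, d(A,C) = 0.724, d(B,C) = 0.252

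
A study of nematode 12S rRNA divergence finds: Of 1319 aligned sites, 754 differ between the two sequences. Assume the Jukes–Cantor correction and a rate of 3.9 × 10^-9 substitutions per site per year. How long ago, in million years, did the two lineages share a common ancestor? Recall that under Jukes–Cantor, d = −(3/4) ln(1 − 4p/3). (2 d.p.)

138.11

p = 754/1319 ≈ 0.571645.
d = −(3/4) ln(1 − 4p/3) = −0.75 ln(1 − 0.762193) = −0.75 ln(0.237807)
  = −0.75 × (-1.436296) = 1.077222 substitutions/site.
Under a molecular clock d = 2μt, so t = d/(2μ) = 1.077222 / (2 × 3.9 × 10^-9) = 138.11 million years.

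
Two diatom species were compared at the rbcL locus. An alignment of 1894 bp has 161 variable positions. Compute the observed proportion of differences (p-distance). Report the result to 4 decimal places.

0.0850

p = 161/1894 = 0.085005… ≈ 0.0850 (to 4 d.p.).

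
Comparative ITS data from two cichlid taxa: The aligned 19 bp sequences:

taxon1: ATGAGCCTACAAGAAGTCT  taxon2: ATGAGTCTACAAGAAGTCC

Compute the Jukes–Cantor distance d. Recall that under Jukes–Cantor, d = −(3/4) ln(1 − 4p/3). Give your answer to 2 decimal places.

0.11

The sequences differ at 2 of 19 sites (6, 19), so p = 2/19 ≈ 0.105263.
d = −(3/4) ln(1 − 4p/3) = −0.75 ln(1 − 0.140351) = −0.75 ln(0.859649)
  = −0.75 × (-0.151231) = 0.113423 substitutions/site.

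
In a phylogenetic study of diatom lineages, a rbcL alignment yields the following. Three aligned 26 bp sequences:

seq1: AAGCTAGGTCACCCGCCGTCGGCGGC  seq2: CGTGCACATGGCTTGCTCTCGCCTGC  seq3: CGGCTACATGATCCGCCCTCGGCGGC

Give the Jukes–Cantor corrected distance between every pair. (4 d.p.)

seq1–seq2: 15/26 sites differ → p ≈ 0.576923, d = −0.75 ln(1 − 0.769231) = 1.099754 ≈ 1.0998.
seq1–seq3: 7/26 sites differ → p ≈ 0.269231, d = −0.75 ln(1 − 0.358975) = 0.333515 ≈ 0.3335.
seq2–seq3: 10/26 sites differ → p ≈ 0.384615, d = −0.75 ln(1 − 0.51282) = 0.539341 ≈ 0.5393.

d(seq1,seq2) = 1.0998, d(seq1,seq3) = 0.3335, d(seq2,seq3) = 0.5393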